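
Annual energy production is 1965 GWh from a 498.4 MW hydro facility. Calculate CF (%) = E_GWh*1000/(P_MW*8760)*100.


CF = 1965 * 1000 / (498.4 * 8760) * 100 = 45.0070 %


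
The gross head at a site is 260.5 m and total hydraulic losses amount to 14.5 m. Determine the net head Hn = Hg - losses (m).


Hn = 260.5 - 14.5 = 246.0000 m


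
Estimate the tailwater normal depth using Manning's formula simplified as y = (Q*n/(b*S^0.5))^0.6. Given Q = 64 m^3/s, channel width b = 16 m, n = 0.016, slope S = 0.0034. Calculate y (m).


y = (64 * 0.016 / (16 * 0.0034^0.5))^0.6 = 1.0575 m


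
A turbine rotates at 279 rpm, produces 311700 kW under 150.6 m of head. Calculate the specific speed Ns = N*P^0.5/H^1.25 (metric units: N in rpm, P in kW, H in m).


Ns = 279 * 311700^0.5 / 150.6^1.25 = 295.2510


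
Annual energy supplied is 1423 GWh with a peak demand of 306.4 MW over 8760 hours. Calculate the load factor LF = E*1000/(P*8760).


LF = 1423 * 1000 / (306.4 * 8760) = 0.5302


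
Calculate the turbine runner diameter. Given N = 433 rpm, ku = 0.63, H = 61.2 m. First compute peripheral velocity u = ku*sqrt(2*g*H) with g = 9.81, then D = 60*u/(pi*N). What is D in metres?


u = 0.63 * sqrt(2*9.81*61.2) = 21.8306 m/s
D = 60 * 21.8306 / (pi * 433) = 0.9629 m


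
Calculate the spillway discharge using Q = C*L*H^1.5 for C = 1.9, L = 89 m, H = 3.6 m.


Q = 1.9 * 89 * 3.6^1.5 = 1155.0409 m^3/s


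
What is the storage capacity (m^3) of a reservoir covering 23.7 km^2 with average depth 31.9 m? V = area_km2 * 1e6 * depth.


V = 23.7 * 1e6 * 31.9 = 7.5603e+08 m^3


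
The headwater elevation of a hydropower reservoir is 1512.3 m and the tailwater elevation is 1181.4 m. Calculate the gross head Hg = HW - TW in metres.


Hg = 1512.3 - 1181.4 = 330.9000 m


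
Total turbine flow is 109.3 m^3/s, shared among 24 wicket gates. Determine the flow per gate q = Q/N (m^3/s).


q = 109.3 / 24 = 4.5542 m^3/s


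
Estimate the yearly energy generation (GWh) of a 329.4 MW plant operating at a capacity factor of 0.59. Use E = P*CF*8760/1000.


E = 329.4 * 0.59 * 8760 / 1000 = 1702.4710 GWh


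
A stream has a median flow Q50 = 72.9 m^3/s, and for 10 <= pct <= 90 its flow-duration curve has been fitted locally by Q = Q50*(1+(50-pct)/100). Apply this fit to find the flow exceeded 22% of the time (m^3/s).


Q = 72.9 * (1 + (50 - 22)/100) = 93.3120 m^3/s


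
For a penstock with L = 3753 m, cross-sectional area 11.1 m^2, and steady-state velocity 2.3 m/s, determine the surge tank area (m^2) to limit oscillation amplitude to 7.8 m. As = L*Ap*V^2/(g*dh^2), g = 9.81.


As = 3753 * 11.1 * 2.3^2 / (9.81 * 7.8^2) = 369.2317 m^2


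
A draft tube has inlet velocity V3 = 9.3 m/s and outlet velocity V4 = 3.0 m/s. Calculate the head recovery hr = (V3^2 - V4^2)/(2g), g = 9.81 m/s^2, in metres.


hr = (9.3^2 - 3.0^2) / (2*9.81) = 3.9495 m


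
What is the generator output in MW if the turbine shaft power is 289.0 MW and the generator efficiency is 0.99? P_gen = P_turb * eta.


P_gen = 289.0 * 0.99 = 286.1100 MW


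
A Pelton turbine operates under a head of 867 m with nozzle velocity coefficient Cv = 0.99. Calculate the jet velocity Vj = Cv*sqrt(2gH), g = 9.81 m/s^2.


Vj = 0.99 * sqrt(2*9.81*867) = 129.1202 m/s


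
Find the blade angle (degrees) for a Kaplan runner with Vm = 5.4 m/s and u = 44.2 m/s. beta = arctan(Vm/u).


beta = arctan(5.4 / 44.2) = 6.9654 degrees


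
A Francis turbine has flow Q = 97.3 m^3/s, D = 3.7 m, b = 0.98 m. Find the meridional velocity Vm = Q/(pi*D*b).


Vm = 97.3 / (pi * 3.7 * 0.98) = 8.5415 m/s


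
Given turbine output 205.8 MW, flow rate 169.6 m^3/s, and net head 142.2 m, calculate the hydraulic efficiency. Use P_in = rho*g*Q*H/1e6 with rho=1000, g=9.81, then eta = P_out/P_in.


P_in = 1000 * 9.81 * 169.6 * 142.2 / 1e6 = 236.5889 MW
eta = 205.8 / 236.5889 = 0.8699


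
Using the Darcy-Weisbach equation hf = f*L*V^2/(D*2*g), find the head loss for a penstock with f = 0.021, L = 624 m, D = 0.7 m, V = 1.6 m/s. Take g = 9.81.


hf = 0.021 * 624 * 1.6^2 / (0.7 * 2 * 9.81) = 2.4426 m


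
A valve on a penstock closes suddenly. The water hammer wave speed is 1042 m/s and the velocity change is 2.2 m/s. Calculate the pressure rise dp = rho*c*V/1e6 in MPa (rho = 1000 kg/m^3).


dp = 1000 * 1042 * 2.2 / 1e6 = 2.2924 MPa


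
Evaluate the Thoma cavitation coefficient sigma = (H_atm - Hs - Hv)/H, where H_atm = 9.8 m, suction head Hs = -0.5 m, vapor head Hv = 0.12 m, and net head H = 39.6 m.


sigma = (9.8 - (-0.5) - 0.12) / 39.6 = 0.2571


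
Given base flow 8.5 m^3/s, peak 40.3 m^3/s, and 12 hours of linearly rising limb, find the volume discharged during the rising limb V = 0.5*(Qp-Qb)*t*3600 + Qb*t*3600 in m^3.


V = 0.5*(40.3 - 8.5)*12*3600 + 8.5*12*3600 = 1.0541e+06 m^3


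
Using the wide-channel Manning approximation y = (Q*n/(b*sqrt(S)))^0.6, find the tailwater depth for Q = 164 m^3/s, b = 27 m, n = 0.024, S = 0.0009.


y = (164 * 0.024 / (27 * 0.0009^0.5))^0.6 = 2.5819 m


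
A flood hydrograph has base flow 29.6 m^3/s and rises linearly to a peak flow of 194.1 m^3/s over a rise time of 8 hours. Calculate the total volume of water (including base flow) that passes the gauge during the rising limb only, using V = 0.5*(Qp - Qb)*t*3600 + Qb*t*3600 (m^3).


V = 0.5*(194.1 - 29.6)*8*3600 + 29.6*8*3600 = 3.2213e+06 m^3


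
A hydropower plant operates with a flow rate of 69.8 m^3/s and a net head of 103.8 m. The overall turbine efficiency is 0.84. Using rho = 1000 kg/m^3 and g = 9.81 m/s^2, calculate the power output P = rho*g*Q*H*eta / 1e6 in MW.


P = 1000 * 9.81 * 69.8 * 103.8 * 0.84 / 1e6 = 59.7037 MW


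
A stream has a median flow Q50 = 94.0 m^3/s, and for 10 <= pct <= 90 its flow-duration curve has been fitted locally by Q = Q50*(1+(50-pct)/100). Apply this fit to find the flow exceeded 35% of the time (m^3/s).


Q = 94.0 * (1 + (50 - 35)/100) = 108.1000 m^3/s


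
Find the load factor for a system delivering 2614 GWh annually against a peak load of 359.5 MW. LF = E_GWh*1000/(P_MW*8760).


LF = 2614 * 1000 / (359.5 * 8760) = 0.8300


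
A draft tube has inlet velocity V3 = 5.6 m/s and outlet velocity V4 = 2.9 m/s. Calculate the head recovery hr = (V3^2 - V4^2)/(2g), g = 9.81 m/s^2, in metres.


hr = (5.6^2 - 2.9^2) / (2*9.81) = 1.1697 m


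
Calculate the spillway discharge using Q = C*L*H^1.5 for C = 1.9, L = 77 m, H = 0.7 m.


Q = 1.9 * 77 * 0.7^1.5 = 85.6824 m^3/s


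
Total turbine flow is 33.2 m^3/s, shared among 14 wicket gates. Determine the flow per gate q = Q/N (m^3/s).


q = 33.2 / 14 = 2.3714 m^3/s


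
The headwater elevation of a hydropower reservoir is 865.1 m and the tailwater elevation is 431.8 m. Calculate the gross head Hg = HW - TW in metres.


Hg = 865.1 - 431.8 = 433.3000 m


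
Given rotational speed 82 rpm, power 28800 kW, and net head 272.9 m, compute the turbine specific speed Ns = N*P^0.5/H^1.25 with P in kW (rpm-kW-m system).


Ns = 82 * 28800^0.5 / 272.9^1.25 = 12.5460


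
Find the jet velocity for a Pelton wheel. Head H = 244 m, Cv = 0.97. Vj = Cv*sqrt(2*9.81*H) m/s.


Vj = 0.97 * sqrt(2*9.81*244) = 67.1145 m/s


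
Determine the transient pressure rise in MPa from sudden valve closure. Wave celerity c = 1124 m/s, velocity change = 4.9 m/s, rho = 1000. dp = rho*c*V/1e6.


dp = 1000 * 1124 * 4.9 / 1e6 = 5.5076 MPa


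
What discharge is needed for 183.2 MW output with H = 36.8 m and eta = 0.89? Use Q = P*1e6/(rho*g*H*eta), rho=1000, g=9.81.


Q = 183.2 * 1e6 / (1000 * 9.81 * 36.8 * 0.89) = 570.1887 m^3/s


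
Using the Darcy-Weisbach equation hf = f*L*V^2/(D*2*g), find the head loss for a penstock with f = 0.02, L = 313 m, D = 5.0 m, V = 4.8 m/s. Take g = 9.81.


hf = 0.02 * 313 * 4.8^2 / (5.0 * 2 * 9.81) = 1.4702 m


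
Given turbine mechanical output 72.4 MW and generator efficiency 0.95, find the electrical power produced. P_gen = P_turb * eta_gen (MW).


P_gen = 72.4 * 0.95 = 68.7800 MW


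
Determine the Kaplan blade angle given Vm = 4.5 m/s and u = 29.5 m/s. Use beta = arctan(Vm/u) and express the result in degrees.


beta = arctan(4.5 / 29.5) = 8.6732 degrees


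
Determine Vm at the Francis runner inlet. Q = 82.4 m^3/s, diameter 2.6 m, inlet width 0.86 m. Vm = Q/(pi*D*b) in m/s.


Vm = 82.4 / (pi * 2.6 * 0.86) = 11.7302 m/s


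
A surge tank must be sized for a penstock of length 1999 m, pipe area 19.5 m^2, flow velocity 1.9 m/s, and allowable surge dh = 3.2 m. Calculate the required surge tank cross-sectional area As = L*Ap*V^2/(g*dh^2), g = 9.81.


As = 1999 * 19.5 * 1.9^2 / (9.81 * 3.2^2) = 1400.8307 m^2


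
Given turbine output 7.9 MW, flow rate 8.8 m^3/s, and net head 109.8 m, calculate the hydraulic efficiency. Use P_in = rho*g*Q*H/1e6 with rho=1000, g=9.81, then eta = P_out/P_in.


P_in = 1000 * 9.81 * 8.8 * 109.8 / 1e6 = 9.4788 MW
eta = 7.9 / 9.4788 = 0.8334


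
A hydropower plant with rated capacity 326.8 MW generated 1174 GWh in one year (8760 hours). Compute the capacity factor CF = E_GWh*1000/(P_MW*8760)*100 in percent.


CF = 1174 * 1000 / (326.8 * 8760) * 100 = 41.0093 %


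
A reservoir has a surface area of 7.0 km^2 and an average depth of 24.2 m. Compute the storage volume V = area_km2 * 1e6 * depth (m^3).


V = 7.0 * 1e6 * 24.2 = 1.6940e+08 m^3


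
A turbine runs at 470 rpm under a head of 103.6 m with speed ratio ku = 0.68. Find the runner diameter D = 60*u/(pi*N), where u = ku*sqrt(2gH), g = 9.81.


u = 0.68 * sqrt(2*9.81*103.6) = 30.6576 m/s
D = 60 * 30.6576 / (pi * 470) = 1.2458 m


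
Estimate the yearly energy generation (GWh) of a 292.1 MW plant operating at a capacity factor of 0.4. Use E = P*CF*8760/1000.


E = 292.1 * 0.4 * 8760 / 1000 = 1023.5184 GWh


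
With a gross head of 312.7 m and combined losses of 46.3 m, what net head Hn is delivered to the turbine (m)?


Hn = 312.7 - 46.3 = 266.4000 m


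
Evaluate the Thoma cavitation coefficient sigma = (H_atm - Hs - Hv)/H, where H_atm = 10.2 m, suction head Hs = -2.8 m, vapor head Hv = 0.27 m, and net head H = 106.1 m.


sigma = (10.2 - (-2.8) - 0.27) / 106.1 = 0.1200


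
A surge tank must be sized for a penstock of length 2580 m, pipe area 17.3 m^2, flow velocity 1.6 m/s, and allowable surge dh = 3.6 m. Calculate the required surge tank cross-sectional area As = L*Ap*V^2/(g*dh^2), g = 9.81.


As = 2580 * 17.3 * 1.6^2 / (9.81 * 3.6^2) = 898.7352 m^2


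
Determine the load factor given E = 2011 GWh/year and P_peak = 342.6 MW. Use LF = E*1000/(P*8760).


LF = 2011 * 1000 / (342.6 * 8760) = 0.6701


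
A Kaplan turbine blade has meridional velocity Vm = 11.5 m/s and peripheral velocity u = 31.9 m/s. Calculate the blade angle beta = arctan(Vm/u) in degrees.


beta = arctan(11.5 / 31.9) = 19.8243 degrees


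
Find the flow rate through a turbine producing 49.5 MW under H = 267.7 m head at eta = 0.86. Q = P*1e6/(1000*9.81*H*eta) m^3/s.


Q = 49.5 * 1e6 / (1000 * 9.81 * 267.7 * 0.86) = 21.9174 m^3/s


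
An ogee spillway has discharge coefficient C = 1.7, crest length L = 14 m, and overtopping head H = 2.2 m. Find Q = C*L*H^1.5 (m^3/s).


Q = 1.7 * 14 * 2.2^1.5 = 77.6624 m^3/s


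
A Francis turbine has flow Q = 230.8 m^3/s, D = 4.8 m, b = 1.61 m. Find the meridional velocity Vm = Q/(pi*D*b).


Vm = 230.8 / (pi * 4.8 * 1.61) = 9.5065 m/s


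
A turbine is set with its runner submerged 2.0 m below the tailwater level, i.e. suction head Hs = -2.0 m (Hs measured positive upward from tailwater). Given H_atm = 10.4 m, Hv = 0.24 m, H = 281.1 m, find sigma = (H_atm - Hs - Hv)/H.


sigma = (10.4 - (-2.0) - 0.24) / 281.1 = 0.0433


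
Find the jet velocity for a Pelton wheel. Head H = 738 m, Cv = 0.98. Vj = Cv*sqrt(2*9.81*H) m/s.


Vj = 0.98 * sqrt(2*9.81*738) = 117.9244 m/s


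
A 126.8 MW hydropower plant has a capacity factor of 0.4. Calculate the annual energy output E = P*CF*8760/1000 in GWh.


E = 126.8 * 0.4 * 8760 / 1000 = 444.3072 GWh


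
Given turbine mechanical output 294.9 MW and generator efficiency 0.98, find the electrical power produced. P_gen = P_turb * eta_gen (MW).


P_gen = 294.9 * 0.98 = 289.0020 MW


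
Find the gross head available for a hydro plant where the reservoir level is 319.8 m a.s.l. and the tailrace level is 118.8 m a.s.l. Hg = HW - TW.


Hg = 319.8 - 118.8 = 201.0000 m


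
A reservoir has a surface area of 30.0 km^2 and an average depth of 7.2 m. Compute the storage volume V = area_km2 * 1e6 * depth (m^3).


V = 30.0 * 1e6 * 7.2 = 2.1600e+08 m^3


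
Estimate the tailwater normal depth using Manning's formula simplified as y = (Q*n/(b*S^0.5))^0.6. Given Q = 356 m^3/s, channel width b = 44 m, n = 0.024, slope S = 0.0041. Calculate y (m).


y = (356 * 0.024 / (44 * 0.0041^0.5))^0.6 = 1.9458 m


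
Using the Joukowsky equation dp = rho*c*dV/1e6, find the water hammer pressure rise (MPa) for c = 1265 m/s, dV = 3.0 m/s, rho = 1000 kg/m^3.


dp = 1000 * 1265 * 3.0 / 1e6 = 3.7950 MPa


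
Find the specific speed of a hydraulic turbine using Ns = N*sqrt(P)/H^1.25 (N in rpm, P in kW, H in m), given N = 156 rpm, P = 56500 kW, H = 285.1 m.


Ns = 156 * 56500^0.5 / 285.1^1.25 = 31.6521


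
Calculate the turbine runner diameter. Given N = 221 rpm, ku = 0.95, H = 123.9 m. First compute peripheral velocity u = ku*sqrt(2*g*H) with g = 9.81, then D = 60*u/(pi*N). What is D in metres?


u = 0.95 * sqrt(2*9.81*123.9) = 46.8391 m/s
D = 60 * 46.8391 / (pi * 221) = 4.0478 m


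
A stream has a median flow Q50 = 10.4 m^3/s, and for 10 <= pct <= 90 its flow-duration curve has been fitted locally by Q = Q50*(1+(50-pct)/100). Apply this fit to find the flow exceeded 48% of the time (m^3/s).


Q = 10.4 * (1 + (50 - 48)/100) = 10.6080 m^3/s


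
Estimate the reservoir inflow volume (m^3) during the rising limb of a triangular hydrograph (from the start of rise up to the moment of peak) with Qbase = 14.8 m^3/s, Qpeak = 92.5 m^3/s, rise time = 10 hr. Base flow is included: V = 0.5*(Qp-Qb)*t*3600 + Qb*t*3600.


V = 0.5*(92.5 - 14.8)*10*3600 + 14.8*10*3600 = 1.9314e+06 m^3


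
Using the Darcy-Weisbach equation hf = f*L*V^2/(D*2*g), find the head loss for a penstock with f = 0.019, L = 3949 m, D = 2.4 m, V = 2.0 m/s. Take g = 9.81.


hf = 0.019 * 3949 * 2.0^2 / (2.4 * 2 * 9.81) = 6.3737 m


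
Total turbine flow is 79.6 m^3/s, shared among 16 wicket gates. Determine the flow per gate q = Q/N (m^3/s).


q = 79.6 / 16 = 4.9750 m^3/s


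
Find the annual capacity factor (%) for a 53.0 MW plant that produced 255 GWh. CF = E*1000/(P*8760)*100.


CF = 255 * 1000 / (53.0 * 8760) * 100 = 54.9238 %


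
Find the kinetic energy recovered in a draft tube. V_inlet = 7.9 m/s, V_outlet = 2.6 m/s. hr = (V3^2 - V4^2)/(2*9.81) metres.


hr = (7.9^2 - 2.6^2) / (2*9.81) = 2.8364 m


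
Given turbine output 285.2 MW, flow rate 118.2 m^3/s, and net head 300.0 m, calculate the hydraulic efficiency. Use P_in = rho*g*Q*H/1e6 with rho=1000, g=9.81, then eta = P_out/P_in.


P_in = 1000 * 9.81 * 118.2 * 300.0 / 1e6 = 347.8626 MW
eta = 285.2 / 347.8626 = 0.8199


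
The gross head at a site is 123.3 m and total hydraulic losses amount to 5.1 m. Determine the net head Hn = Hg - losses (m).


Hn = 123.3 - 5.1 = 118.2000 m


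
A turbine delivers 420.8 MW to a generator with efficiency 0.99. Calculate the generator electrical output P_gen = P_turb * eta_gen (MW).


P_gen = 420.8 * 0.99 = 416.5920 MW


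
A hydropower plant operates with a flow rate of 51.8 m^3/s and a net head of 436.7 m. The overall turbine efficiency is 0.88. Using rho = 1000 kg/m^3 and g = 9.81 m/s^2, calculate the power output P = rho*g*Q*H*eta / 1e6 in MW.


P = 1000 * 9.81 * 51.8 * 436.7 * 0.88 / 1e6 = 195.2831 MW


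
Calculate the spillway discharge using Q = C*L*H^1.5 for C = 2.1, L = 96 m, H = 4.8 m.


Q = 2.1 * 96 * 4.8^1.5 = 2120.0807 m^3/s


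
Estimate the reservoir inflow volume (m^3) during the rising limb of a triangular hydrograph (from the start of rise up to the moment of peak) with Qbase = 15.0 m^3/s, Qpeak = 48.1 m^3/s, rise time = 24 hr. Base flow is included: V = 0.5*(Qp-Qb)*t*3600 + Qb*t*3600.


V = 0.5*(48.1 - 15.0)*24*3600 + 15.0*24*3600 = 2.7259e+06 m^3


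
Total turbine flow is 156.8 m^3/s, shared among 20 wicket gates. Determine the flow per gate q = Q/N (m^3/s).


q = 156.8 / 20 = 7.8400 m^3/s


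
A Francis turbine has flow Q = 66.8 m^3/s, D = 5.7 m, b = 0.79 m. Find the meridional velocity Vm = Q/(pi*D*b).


Vm = 66.8 / (pi * 5.7 * 0.79) = 4.7220 m/s


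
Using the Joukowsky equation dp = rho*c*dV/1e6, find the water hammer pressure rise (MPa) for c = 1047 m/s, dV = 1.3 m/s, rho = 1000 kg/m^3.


dp = 1000 * 1047 * 1.3 / 1e6 = 1.3611 MPa


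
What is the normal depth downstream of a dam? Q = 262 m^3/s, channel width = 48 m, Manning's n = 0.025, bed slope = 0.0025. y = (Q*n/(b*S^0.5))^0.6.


y = (262 * 0.025 / (48 * 0.0025^0.5))^0.6 = 1.8265 m


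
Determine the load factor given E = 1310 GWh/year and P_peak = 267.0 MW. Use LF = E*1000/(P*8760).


LF = 1310 * 1000 / (267.0 * 8760) = 0.5601


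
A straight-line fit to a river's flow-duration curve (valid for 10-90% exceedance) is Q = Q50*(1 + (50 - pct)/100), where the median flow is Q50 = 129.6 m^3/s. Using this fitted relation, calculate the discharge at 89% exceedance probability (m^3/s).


Q = 129.6 * (1 + (50 - 89)/100) = 79.0560 m^3/s


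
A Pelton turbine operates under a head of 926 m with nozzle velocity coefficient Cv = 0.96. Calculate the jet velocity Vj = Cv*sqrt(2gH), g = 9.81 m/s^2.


Vj = 0.96 * sqrt(2*9.81*926) = 129.3976 m/s


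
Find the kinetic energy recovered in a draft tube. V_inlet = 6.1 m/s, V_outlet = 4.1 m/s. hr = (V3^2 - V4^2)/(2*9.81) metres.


hr = (6.1^2 - 4.1^2) / (2*9.81) = 1.0398 m


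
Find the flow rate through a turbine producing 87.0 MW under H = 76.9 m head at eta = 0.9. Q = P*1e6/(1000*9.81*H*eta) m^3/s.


Q = 87.0 * 1e6 / (1000 * 9.81 * 76.9 * 0.9) = 128.1390 m^3/s


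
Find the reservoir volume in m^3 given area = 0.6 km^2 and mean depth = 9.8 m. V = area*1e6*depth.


V = 0.6 * 1e6 * 9.8 = 5.8800e+06 m^3


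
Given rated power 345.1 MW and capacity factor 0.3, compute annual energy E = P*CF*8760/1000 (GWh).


E = 345.1 * 0.3 * 8760 / 1000 = 906.9228 GWh


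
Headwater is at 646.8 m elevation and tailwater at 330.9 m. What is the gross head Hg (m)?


Hg = 646.8 - 330.9 = 315.9000 m


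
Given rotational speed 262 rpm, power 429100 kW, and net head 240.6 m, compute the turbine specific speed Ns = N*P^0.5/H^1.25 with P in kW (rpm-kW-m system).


Ns = 262 * 429100^0.5 / 240.6^1.25 = 181.1178


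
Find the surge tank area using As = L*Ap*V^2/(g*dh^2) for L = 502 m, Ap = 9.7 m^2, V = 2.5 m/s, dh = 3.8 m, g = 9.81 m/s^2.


As = 502 * 9.7 * 2.5^2 / (9.81 * 3.8^2) = 214.8420 m^2


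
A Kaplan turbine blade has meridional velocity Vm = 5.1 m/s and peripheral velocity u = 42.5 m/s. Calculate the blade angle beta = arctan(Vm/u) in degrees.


beta = arctan(5.1 / 42.5) = 6.8428 degrees


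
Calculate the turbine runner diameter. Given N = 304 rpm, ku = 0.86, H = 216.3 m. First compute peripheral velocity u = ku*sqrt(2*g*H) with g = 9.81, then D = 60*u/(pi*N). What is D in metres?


u = 0.86 * sqrt(2*9.81*216.3) = 56.0243 m/s
D = 60 * 56.0243 / (pi * 304) = 3.5197 m


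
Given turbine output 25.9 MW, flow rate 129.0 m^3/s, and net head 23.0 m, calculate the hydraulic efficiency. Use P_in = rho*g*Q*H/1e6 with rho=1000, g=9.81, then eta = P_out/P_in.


P_in = 1000 * 9.81 * 129.0 * 23.0 / 1e6 = 29.1063 MW
eta = 25.9 / 29.1063 = 0.8898


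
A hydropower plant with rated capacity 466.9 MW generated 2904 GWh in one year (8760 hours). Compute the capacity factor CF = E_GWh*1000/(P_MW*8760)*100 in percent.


CF = 2904 * 1000 / (466.9 * 8760) * 100 = 71.0017 %


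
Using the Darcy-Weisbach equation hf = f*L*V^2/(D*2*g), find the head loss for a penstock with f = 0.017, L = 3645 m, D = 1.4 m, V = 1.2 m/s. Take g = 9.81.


hf = 0.017 * 3645 * 1.2^2 / (1.4 * 2 * 9.81) = 3.2485 m


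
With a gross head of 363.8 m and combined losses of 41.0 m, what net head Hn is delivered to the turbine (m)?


Hn = 363.8 - 41.0 = 322.8000 m


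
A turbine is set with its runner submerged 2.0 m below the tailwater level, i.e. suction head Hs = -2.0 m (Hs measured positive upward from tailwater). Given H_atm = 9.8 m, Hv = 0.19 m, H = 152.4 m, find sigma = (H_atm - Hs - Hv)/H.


sigma = (9.8 - (-2.0) - 0.19) / 152.4 = 0.0762


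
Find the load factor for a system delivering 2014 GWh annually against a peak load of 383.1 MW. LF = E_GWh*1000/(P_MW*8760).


LF = 2014 * 1000 / (383.1 * 8760) = 0.6001


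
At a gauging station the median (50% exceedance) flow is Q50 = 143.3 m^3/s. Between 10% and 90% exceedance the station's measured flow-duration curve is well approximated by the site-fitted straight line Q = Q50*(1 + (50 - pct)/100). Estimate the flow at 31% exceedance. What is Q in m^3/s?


Q = 143.3 * (1 + (50 - 31)/100) = 170.5270 m^3/s


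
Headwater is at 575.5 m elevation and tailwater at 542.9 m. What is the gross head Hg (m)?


Hg = 575.5 - 542.9 = 32.6000 m


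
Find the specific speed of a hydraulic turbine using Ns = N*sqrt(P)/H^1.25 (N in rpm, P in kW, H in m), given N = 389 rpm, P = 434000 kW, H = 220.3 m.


Ns = 389 * 434000^0.5 / 220.3^1.25 = 301.9440


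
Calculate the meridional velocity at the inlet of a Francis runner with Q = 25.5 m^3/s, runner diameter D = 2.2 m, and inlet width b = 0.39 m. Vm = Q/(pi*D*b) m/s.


Vm = 25.5 / (pi * 2.2 * 0.39) = 9.4603 m/s


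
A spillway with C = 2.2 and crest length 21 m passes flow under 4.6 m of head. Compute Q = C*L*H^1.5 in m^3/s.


Q = 2.2 * 21 * 4.6^1.5 = 455.8046 m^3/s


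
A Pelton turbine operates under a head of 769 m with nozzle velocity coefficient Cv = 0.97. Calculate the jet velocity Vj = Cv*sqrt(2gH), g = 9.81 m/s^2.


Vj = 0.97 * sqrt(2*9.81*769) = 119.1474 m/s


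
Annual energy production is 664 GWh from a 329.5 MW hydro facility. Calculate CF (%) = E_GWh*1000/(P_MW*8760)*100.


CF = 664 * 1000 / (329.5 * 8760) * 100 = 23.0043 %


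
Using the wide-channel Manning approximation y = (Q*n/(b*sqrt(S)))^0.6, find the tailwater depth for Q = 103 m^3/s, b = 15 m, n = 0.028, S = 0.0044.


y = (103 * 0.028 / (15 * 0.0044^0.5))^0.6 = 1.8937 m


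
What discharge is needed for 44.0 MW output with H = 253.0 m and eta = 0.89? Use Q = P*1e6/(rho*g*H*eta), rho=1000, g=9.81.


Q = 44.0 * 1e6 / (1000 * 9.81 * 253.0 * 0.89) = 19.9193 m^3/s


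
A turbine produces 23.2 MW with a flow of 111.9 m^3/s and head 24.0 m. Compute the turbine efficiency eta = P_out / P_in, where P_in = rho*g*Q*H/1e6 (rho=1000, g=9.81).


P_in = 1000 * 9.81 * 111.9 * 24.0 / 1e6 = 26.3457 MW
eta = 23.2 / 26.3457 = 0.8806


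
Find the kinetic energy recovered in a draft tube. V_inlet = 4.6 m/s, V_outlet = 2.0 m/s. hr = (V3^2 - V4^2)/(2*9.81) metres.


hr = (4.6^2 - 2.0^2) / (2*9.81) = 0.8746 m


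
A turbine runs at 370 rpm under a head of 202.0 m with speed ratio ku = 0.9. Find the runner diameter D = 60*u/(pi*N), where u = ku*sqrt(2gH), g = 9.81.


u = 0.9 * sqrt(2*9.81*202.0) = 56.6588 m/s
D = 60 * 56.6588 / (pi * 370) = 2.9246 m


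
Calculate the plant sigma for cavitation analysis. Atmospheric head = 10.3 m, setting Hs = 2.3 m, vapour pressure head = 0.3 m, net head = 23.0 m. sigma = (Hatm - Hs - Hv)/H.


sigma = (10.3 - 2.3 - 0.3) / 23.0 = 0.3348


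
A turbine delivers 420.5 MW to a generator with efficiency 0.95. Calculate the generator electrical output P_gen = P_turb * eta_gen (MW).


P_gen = 420.5 * 0.95 = 399.4750 MW


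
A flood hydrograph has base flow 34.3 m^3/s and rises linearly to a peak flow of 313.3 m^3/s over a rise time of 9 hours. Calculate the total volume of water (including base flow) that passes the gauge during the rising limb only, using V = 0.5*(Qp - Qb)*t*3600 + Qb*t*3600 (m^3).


V = 0.5*(313.3 - 34.3)*9*3600 + 34.3*9*3600 = 5.6311e+06 m^3


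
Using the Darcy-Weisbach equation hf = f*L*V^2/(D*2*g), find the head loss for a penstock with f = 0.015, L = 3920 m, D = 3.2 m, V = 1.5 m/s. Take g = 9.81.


hf = 0.015 * 3920 * 1.5^2 / (3.2 * 2 * 9.81) = 2.1072 m


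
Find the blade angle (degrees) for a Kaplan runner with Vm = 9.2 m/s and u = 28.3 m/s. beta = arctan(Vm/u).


beta = arctan(9.2 / 28.3) = 18.0087 degrees


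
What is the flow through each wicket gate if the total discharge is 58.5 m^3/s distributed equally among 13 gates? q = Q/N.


q = 58.5 / 13 = 4.5000 m^3/s


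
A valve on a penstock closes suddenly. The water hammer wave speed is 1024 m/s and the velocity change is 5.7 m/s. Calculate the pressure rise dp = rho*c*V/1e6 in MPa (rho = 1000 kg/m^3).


dp = 1000 * 1024 * 5.7 / 1e6 = 5.8368 MPa


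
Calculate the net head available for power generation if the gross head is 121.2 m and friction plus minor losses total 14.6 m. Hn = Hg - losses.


Hn = 121.2 - 14.6 = 106.6000 m


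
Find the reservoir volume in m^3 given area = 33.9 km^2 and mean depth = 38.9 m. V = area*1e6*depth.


V = 33.9 * 1e6 * 38.9 = 1.3187e+09 m^3


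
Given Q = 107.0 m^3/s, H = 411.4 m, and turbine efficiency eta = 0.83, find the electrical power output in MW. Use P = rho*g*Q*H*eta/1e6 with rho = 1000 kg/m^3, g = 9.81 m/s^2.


P = 1000 * 9.81 * 107.0 * 411.4 * 0.83 / 1e6 = 358.4224 MW


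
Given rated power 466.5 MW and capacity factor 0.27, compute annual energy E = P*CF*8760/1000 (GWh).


E = 466.5 * 0.27 * 8760 / 1000 = 1103.3658 GWh


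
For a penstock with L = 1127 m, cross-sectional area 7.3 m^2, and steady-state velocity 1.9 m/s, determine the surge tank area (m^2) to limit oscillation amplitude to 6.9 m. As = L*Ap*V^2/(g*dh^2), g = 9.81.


As = 1127 * 7.3 * 1.9^2 / (9.81 * 6.9^2) = 63.5897 m^2


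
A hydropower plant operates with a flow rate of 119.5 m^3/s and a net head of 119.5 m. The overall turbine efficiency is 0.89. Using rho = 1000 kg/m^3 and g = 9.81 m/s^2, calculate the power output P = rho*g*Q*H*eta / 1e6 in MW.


P = 1000 * 9.81 * 119.5 * 119.5 * 0.89 / 1e6 = 124.6794 MW


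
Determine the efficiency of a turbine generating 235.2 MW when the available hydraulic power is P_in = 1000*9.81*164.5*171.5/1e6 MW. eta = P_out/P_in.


P_in = 1000 * 9.81 * 164.5 * 171.5 / 1e6 = 276.7573 MW
eta = 235.2 / 276.7573 = 0.8498


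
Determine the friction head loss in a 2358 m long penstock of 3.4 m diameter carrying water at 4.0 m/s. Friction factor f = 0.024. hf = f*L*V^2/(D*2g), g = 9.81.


hf = 0.024 * 2358 * 4.0^2 / (3.4 * 2 * 9.81) = 13.5737 m


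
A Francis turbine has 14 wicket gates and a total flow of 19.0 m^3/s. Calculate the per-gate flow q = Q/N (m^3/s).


q = 19.0 / 14 = 1.3571 m^3/s


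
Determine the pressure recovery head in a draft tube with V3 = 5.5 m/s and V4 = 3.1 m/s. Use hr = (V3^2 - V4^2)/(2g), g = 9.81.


hr = (5.5^2 - 3.1^2) / (2*9.81) = 1.0520 m


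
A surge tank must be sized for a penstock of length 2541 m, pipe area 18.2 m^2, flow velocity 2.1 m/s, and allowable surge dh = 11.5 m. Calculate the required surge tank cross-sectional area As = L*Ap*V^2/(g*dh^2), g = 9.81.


As = 2541 * 18.2 * 2.1^2 / (9.81 * 11.5^2) = 157.1991 m^2


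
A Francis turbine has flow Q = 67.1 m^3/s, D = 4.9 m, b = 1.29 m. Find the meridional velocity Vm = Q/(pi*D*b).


Vm = 67.1 / (pi * 4.9 * 1.29) = 3.3790 m/s


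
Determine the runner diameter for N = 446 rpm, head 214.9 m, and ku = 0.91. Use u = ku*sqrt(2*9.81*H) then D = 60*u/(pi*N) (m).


u = 0.91 * sqrt(2*9.81*214.9) = 59.0893 m/s
D = 60 * 59.0893 / (pi * 446) = 2.5303 m


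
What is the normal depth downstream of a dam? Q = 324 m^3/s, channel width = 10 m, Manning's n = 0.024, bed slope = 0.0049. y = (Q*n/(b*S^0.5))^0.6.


y = (324 * 0.024 / (10 * 0.0049^0.5))^0.6 = 4.2403 m


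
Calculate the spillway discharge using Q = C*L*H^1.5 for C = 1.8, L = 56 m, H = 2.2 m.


Q = 1.8 * 56 * 2.2^1.5 = 328.9232 m^3/s


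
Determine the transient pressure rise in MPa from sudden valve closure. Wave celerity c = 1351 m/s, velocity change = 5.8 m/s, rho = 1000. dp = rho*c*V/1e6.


dp = 1000 * 1351 * 5.8 / 1e6 = 7.8358 MPa


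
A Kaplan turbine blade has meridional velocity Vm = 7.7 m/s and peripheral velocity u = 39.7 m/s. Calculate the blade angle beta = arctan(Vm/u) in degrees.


beta = arctan(7.7 / 39.7) = 10.9765 degrees


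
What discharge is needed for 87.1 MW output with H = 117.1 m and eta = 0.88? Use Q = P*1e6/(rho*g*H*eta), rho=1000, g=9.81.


Q = 87.1 * 1e6 / (1000 * 9.81 * 117.1 * 0.88) = 86.1608 m^3/s


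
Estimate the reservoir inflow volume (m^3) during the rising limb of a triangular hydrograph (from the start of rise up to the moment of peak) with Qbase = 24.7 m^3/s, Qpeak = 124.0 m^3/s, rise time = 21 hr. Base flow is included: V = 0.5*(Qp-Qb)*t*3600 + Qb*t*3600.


V = 0.5*(124.0 - 24.7)*21*3600 + 24.7*21*3600 = 5.6209e+06 m^3


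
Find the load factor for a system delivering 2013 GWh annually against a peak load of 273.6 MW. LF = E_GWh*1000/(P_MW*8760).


LF = 2013 * 1000 / (273.6 * 8760) = 0.8399


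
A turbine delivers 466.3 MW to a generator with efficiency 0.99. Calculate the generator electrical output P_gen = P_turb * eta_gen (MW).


P_gen = 466.3 * 0.99 = 461.6370 MW


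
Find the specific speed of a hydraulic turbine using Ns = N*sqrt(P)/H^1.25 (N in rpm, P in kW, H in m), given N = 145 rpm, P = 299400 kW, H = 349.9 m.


Ns = 145 * 299400^0.5 / 349.9^1.25 = 52.4281


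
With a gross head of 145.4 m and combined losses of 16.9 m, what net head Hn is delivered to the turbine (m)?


Hn = 145.4 - 16.9 = 128.5000 m


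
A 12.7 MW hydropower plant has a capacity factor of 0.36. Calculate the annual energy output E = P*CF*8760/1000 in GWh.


E = 12.7 * 0.36 * 8760 / 1000 = 40.0507 GWh


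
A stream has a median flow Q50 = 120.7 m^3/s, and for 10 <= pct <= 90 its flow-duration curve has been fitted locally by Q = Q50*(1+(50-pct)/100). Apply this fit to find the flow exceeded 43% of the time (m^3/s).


Q = 120.7 * (1 + (50 - 43)/100) = 129.1490 m^3/s


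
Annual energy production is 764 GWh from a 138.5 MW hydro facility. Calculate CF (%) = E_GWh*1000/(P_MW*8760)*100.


CF = 764 * 1000 / (138.5 * 8760) * 100 = 62.9708 %


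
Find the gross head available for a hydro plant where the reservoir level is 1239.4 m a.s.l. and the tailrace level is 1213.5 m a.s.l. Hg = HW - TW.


Hg = 1239.4 - 1213.5 = 25.9000 m


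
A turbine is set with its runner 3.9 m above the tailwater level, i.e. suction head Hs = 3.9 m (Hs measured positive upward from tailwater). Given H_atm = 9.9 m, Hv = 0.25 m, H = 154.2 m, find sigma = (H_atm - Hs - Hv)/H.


sigma = (9.9 - 3.9 - 0.25) / 154.2 = 0.0373


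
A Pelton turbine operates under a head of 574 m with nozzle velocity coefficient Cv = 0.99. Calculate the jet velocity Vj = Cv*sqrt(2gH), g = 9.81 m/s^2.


Vj = 0.99 * sqrt(2*9.81*574) = 105.0608 m/s


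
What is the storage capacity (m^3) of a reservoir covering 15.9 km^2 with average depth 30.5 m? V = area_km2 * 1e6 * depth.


V = 15.9 * 1e6 * 30.5 = 4.8495e+08 m^3


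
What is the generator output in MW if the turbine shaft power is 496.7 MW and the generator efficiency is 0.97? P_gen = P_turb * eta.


P_gen = 496.7 * 0.97 = 481.7990 MW


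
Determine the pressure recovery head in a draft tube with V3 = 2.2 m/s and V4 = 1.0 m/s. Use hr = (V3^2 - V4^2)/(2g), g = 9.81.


hr = (2.2^2 - 1.0^2) / (2*9.81) = 0.1957 m


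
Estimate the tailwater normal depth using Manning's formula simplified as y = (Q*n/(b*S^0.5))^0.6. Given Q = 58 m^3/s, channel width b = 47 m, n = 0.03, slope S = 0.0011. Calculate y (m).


y = (58 * 0.03 / (47 * 0.0011^0.5))^0.6 = 1.0682 m


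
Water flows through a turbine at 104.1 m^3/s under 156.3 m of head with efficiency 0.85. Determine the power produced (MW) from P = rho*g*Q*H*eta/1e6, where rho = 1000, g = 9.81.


P = 1000 * 9.81 * 104.1 * 156.3 * 0.85 / 1e6 = 135.6743 MW


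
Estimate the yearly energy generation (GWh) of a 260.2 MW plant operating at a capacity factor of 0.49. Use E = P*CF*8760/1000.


E = 260.2 * 0.49 * 8760 / 1000 = 1116.8825 GWh


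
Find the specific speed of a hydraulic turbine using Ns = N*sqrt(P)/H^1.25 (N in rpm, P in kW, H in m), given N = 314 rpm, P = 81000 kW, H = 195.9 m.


Ns = 314 * 81000^0.5 / 195.9^1.25 = 121.9352


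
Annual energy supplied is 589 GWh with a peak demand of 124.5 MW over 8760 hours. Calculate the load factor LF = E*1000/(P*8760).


LF = 589 * 1000 / (124.5 * 8760) = 0.5401


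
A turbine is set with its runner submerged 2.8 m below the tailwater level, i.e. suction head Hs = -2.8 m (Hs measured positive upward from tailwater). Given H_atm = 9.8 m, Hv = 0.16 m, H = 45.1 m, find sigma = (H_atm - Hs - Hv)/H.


sigma = (9.8 - (-2.8) - 0.16) / 45.1 = 0.2758


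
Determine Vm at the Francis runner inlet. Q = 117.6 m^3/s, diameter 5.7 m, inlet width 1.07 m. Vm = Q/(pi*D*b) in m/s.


Vm = 117.6 / (pi * 5.7 * 1.07) = 6.1376 m/s


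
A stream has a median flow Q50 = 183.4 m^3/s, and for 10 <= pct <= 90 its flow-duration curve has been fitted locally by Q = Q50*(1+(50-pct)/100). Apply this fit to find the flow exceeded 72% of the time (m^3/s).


Q = 183.4 * (1 + (50 - 72)/100) = 143.0520 m^3/s


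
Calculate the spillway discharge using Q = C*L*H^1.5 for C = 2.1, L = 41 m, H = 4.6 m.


Q = 2.1 * 41 * 4.6^1.5 = 849.4541 m^3/s


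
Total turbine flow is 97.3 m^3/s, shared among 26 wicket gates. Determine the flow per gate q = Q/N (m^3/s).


q = 97.3 / 26 = 3.7423 m^3/s


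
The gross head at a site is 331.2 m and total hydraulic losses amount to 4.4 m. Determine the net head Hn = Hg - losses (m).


Hn = 331.2 - 4.4 = 326.8000 m


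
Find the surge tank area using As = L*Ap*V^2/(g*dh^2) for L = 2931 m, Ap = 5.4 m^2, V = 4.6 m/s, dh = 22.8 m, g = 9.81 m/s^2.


As = 2931 * 5.4 * 4.6^2 / (9.81 * 22.8^2) = 65.6730 m^2


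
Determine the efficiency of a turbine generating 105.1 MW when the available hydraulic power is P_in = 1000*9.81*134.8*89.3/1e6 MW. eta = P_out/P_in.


P_in = 1000 * 9.81 * 134.8 * 89.3 / 1e6 = 118.0892 MW
eta = 105.1 / 118.0892 = 0.8900


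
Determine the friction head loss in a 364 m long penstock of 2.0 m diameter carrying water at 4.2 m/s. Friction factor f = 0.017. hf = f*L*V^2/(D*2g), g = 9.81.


hf = 0.017 * 364 * 4.2^2 / (2.0 * 2 * 9.81) = 2.7818 m


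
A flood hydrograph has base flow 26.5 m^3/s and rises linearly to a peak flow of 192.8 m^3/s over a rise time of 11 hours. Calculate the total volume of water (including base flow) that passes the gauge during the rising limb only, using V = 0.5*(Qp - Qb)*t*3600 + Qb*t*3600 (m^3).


V = 0.5*(192.8 - 26.5)*11*3600 + 26.5*11*3600 = 4.3421e+06 m^3


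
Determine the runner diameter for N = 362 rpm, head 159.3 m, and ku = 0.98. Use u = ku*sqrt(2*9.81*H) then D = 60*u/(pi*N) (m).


u = 0.98 * sqrt(2*9.81*159.3) = 54.7877 m/s
D = 60 * 54.7877 / (pi * 362) = 2.8905 m


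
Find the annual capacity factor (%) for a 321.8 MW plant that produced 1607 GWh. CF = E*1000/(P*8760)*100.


CF = 1607 * 1000 / (321.8 * 8760) * 100 = 57.0067 %


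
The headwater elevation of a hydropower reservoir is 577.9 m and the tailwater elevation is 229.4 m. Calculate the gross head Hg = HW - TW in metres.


Hg = 577.9 - 229.4 = 348.5000 m


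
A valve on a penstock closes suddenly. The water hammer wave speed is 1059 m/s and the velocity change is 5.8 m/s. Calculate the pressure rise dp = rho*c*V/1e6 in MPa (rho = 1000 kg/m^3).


dp = 1000 * 1059 * 5.8 / 1e6 = 6.1422 MPa


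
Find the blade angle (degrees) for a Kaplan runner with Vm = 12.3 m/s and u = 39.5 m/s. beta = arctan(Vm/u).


beta = arctan(12.3 / 39.5) = 17.2962 degrees


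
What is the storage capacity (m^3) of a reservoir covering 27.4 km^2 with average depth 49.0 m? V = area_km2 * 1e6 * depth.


V = 27.4 * 1e6 * 49.0 = 1.3426e+09 m^3


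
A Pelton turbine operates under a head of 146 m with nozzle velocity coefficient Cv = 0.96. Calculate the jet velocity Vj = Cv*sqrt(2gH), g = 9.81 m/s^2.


Vj = 0.96 * sqrt(2*9.81*146) = 51.3804 m/s


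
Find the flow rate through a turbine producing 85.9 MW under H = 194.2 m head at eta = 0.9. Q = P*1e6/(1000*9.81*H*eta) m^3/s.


Q = 85.9 * 1e6 / (1000 * 9.81 * 194.2 * 0.9) = 50.0994 m^3/s


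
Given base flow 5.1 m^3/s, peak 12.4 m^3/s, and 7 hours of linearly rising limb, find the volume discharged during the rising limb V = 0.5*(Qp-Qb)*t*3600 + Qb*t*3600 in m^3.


V = 0.5*(12.4 - 5.1)*7*3600 + 5.1*7*3600 = 220500.0000 m^3


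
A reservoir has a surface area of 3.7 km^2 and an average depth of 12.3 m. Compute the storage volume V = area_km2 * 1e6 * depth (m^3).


V = 3.7 * 1e6 * 12.3 = 4.5510e+07 m^3


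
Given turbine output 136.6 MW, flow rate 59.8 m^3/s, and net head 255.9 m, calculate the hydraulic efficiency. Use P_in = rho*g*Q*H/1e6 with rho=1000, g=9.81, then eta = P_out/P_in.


P_in = 1000 * 9.81 * 59.8 * 255.9 / 1e6 = 150.1207 MW
eta = 136.6 / 150.1207 = 0.9099


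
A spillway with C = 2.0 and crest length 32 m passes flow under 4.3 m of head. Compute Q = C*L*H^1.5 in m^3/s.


Q = 2.0 * 32 * 4.3^1.5 = 570.6669 m^3/s


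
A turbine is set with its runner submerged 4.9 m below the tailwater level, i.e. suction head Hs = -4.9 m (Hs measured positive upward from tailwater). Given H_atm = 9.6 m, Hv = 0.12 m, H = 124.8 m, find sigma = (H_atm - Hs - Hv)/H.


sigma = (9.6 - (-4.9) - 0.12) / 124.8 = 0.1152


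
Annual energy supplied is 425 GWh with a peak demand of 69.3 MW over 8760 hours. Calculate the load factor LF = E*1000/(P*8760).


LF = 425 * 1000 / (69.3 * 8760) = 0.7001


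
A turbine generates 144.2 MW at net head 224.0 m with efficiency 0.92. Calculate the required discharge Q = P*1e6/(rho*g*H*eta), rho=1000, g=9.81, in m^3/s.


Q = 144.2 * 1e6 / (1000 * 9.81 * 224.0 * 0.92) = 71.3281 m^3/s


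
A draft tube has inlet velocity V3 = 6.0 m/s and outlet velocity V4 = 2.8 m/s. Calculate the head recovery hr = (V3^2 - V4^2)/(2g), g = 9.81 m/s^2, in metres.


hr = (6.0^2 - 2.8^2) / (2*9.81) = 1.4353 m


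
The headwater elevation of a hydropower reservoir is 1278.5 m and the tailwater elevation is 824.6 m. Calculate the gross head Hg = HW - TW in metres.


Hg = 1278.5 - 824.6 = 453.9000 m


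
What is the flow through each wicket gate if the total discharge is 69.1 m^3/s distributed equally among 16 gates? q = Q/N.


q = 69.1 / 16 = 4.3187 m^3/s


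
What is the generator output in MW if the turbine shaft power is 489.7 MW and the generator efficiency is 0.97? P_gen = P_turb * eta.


P_gen = 489.7 * 0.97 = 475.0090 MW


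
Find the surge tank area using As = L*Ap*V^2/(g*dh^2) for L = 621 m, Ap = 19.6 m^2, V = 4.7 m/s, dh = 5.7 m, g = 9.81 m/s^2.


As = 621 * 19.6 * 4.7^2 / (9.81 * 5.7^2) = 843.5769 m^2


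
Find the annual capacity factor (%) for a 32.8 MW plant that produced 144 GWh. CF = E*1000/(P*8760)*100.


CF = 144 * 1000 / (32.8 * 8760) * 100 = 50.1169 %


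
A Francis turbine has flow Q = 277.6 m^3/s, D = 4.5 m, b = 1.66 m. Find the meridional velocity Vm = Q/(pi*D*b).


Vm = 277.6 / (pi * 4.5 * 1.66) = 11.8290 m/s


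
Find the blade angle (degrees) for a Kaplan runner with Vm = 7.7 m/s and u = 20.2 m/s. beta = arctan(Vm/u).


beta = arctan(7.7 / 20.2) = 20.8663 degrees
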